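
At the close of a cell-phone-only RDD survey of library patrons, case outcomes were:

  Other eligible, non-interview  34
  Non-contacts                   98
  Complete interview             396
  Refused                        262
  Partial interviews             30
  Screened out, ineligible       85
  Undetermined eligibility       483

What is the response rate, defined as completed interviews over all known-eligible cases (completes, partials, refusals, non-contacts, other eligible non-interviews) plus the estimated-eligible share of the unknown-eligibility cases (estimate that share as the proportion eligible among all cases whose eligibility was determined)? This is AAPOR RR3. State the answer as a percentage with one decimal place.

31.5%

Top: 396
Known eligible: 396 + 30 + 262 + 98 + 34 = 820
e = 820 / (820 + 85) = 820 / 905 = 0.9061
Estimated eligible among unknowns: 0.9061 × 483 = 437.65
Denominator: 820 + 437.65 = 1257.65
RR3 = 396 / 1257.65 = 0.3149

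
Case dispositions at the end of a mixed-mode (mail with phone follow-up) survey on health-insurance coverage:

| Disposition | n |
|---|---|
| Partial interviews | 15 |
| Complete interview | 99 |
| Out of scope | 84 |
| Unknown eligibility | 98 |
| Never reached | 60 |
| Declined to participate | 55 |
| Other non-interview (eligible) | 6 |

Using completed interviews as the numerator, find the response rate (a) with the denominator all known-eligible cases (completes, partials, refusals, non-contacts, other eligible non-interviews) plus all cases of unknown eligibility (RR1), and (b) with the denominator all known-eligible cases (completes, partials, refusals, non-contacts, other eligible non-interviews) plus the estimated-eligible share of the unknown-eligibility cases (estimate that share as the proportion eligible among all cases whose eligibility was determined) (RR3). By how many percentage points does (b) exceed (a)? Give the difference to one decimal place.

2.5

Top = 99
Denom = 99 + 15 + 55 + 60 + 6 + 98 = 333
RR1 = 99 / 333 = 0.2973
Eligible (known) = 99 + 15 + 55 + 60 + 6 = 235
e = 235 / (235 + 84) = 235 / 319 = 0.7367
Eligible share of unknowns = 0.7367 × 98 = 72.20
Denom = 235 + 72.20 = 307.20
RR3 = 99 / 307.20 = 0.3223
Difference = 32.23 − 29.73 = 2.50 percentage points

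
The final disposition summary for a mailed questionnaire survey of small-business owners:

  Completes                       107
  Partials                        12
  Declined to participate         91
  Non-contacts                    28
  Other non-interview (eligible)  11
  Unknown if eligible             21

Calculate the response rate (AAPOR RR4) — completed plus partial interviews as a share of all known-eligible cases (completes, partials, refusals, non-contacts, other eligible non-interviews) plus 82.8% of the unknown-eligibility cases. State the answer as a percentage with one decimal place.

44.7%

Top: 107 + 12 = 119
Known eligible: 107 + 12 + 91 + 28 + 11 = 249
Eligible share of unknowns: 0.8280 × 21 = 17.39
Denom: 249 + 17.39 = 266.39
RR4 = 119 / 266.39 = 0.4467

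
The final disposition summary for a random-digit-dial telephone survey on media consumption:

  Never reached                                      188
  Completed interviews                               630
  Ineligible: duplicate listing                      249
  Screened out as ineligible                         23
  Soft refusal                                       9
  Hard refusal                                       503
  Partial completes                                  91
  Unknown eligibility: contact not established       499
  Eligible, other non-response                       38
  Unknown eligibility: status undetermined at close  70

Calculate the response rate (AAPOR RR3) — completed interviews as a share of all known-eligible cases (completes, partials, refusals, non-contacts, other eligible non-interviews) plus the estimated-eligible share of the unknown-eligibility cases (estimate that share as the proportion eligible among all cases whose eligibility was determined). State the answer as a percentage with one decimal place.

32.5%

Refusals = 503 + 9 = 512
Eligibility not determined = 499 + 70 = 569
Not eligible = 23 + 249 = 272
Top → 630
Determined eligible → 630 + 91 + 512 + 188 + 38 = 1459
e = 1459 / (1459 + 272) = 1459 / 1731 = 0.8429
Eligible share of unknowns → 0.8429 × 569 = 479.61
Base → 1459 + 479.61 = 1938.61
RR3 = 630 / 1938.61 = 0.3250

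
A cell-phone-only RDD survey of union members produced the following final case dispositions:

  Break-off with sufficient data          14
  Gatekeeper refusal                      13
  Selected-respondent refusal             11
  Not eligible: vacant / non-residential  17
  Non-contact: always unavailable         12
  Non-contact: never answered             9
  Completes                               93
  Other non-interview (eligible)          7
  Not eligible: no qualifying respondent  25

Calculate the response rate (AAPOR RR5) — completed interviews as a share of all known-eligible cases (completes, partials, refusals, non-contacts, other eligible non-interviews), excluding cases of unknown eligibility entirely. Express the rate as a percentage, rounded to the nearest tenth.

58.5%

Refused = 13 + 11 = 24
Never reached = 9 + 12 = 21
Out of scope = 25 + 17 = 42
Numerator = 93
Denom = 93 + 14 + 24 + 21 + 7 = 159
RR5 = 93 / 159 = 0.5849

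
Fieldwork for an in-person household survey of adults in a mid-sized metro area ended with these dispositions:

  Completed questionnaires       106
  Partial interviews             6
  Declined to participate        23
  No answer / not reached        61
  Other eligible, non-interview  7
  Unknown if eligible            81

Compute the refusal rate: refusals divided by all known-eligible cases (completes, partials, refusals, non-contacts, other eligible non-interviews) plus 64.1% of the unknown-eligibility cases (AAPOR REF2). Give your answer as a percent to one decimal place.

9.0%

Num: 23
Determined eligible: 106 + 6 + 23 + 61 + 7 = 203
Estimated eligible among unknowns: 0.6410 × 81 = 51.92
Base: 203 + 51.92 = 254.92
REF2 = 23 / 254.92 = 0.0902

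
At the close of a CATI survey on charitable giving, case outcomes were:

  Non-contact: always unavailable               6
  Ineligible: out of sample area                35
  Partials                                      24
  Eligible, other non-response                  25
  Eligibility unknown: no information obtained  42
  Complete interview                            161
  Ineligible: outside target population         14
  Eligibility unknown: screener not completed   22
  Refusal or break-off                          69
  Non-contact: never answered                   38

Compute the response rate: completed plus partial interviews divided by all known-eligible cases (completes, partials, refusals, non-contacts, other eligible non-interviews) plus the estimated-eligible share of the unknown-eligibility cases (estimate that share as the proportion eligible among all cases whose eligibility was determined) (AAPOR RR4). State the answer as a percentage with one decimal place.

48.9%

Never reached = 38 + 6 = 44
Unknown if eligible = 22 + 42 = 64
Screened out, ineligible = 14 + 35 = 49
Numerator = 161 + 24 = 185
Eligible (known) = 161 + 24 + 69 + 44 + 25 = 323
e = 323 / (323 + 49) = 323 / 372 = 0.8683
Estimated eligible among unknowns = 0.8683 × 64 = 55.57
Base = 323 + 55.57 = 378.57
RR4 = 185 / 378.57 = 0.4887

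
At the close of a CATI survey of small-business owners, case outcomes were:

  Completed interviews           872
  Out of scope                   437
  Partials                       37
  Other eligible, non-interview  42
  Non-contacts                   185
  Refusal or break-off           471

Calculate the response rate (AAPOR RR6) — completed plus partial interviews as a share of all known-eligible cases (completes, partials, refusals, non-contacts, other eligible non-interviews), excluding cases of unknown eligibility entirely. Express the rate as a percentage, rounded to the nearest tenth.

56.6%

Num: 872 + 37 = 909
Denom: 872 + 37 + 471 + 185 + 42 = 1607
RR6 = 909 / 1607 = 0.5657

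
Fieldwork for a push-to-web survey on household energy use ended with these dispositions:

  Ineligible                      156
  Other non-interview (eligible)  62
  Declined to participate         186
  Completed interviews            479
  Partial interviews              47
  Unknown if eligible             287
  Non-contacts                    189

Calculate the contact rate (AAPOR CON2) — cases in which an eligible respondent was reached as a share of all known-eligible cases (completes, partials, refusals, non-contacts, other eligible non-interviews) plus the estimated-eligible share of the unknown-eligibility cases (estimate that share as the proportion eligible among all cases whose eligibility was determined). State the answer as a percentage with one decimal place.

Num → 479 + 47 + 186 + 62 = 774
Known eligible → 479 + 47 + 186 + 189 + 62 = 963
e = 963 / (963 + 156) = 963 / 1119 = 0.8606
Eligible share of unknowns → 0.8606 × 287 = 246.99
Denom → 963 + 246.99 = 1209.99
CON2 = 774 / 1209.99 = 0.6397

64.0%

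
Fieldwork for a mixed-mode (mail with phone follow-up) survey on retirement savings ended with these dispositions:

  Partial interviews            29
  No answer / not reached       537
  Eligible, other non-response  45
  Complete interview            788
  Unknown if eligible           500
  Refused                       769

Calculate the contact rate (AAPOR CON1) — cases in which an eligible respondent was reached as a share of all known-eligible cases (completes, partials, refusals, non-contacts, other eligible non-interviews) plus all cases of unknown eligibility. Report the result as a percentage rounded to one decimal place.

Top = 788 + 29 + 769 + 45 = 1631
Denom = 788 + 29 + 769 + 537 + 45 + 500 = 2668
CON1 = 1631 / 2668 = 0.6113

61.1%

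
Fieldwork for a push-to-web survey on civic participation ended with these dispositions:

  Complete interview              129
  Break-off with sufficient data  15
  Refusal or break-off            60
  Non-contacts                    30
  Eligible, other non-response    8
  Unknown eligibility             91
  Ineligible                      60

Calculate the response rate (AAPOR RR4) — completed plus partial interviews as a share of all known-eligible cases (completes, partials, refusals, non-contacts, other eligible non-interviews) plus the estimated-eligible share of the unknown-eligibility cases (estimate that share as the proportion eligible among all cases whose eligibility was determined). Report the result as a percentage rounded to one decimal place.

Num → 129 + 15 = 144
Eligible (known) → 129 + 15 + 60 + 30 + 8 = 242
e = 242 / (242 + 60) = 242 / 302 = 0.8013
Eligible share of unknowns → 0.8013 × 91 = 72.92
Denom → 242 + 72.92 = 314.92
RR4 = 144 / 314.92 = 0.4573

45.7%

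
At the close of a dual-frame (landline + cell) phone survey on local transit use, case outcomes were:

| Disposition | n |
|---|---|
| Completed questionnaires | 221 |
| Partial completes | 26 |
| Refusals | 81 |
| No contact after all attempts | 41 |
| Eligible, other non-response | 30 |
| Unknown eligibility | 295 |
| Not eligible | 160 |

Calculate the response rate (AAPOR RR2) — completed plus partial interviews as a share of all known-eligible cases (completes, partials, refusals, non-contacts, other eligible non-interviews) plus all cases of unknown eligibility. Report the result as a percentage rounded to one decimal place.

Num: 221 + 26 = 247
Base: 221 + 26 + 81 + 41 + 30 + 295 = 694
RR2 = 247 / 694 = 0.3559

35.6%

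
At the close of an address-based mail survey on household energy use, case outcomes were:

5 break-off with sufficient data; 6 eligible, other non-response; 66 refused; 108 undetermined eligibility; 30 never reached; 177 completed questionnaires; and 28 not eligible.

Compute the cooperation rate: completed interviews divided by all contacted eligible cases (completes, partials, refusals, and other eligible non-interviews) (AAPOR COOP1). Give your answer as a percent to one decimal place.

69.7%

Num = 177
Base = 177 + 5 + 66 + 6 = 254
COOP1 = 177 / 254 = 0.6969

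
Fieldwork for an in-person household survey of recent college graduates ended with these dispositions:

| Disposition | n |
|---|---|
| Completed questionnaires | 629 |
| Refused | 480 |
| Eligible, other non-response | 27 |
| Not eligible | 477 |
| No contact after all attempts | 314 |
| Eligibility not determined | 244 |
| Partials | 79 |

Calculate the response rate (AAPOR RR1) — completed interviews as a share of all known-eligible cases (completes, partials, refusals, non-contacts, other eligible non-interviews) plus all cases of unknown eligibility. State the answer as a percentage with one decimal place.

Numerator → 629
Denominator → 629 + 79 + 480 + 314 + 27 + 244 = 1773
RR1 = 629 / 1773 = 0.3548

35.5%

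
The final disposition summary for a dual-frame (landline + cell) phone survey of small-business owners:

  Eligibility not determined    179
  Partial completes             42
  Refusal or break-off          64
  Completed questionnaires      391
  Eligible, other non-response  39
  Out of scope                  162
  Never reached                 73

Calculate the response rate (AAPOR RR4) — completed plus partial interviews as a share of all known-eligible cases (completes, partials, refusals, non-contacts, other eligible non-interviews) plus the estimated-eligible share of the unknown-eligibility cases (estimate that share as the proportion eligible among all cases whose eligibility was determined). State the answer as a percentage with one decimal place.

57.7%

Top = 391 + 42 = 433
Eligible (known) = 391 + 42 + 64 + 73 + 39 = 609
e = 609 / (609 + 162) = 609 / 771 = 0.7899
Estimated eligible among unknowns = 0.7899 × 179 = 141.39
Base = 609 + 141.39 = 750.39
RR4 = 433 / 750.39 = 0.5770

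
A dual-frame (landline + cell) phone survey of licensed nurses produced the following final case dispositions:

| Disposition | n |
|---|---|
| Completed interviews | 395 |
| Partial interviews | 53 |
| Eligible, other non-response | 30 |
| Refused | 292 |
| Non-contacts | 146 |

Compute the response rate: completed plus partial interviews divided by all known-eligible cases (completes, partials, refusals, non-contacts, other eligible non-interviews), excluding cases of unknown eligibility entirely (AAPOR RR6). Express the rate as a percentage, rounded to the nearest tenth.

Num: 395 + 53 = 448
Denominator: 395 + 53 + 292 + 146 + 30 = 916
RR6 = 448 / 916 = 0.4891

48.9%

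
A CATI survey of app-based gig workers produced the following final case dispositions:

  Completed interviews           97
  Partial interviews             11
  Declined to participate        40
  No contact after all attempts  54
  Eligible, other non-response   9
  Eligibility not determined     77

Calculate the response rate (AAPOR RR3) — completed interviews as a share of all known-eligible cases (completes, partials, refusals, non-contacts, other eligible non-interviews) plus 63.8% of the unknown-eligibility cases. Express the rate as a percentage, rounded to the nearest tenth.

Top → 97
Known eligible → 97 + 11 + 40 + 54 + 9 = 211
Eligible share of unknowns → 0.6380 × 77 = 49.13
Denom → 211 + 49.13 = 260.13
RR3 = 97 / 260.13 = 0.3729

37.3%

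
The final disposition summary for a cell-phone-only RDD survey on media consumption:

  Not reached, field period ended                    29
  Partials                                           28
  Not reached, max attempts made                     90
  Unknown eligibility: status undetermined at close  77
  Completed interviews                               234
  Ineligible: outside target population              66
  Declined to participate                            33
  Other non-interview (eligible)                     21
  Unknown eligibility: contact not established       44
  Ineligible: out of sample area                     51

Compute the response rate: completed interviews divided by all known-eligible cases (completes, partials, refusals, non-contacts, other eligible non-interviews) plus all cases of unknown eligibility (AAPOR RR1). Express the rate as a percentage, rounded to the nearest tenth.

42.1%

No contact after all attempts = 29 + 90 = 119
Eligibility not determined = 44 + 77 = 121
Out of scope = 66 + 51 = 117
Num = 234
Base = 234 + 28 + 33 + 119 + 21 + 121 = 556
RR1 = 234 / 556 = 0.4209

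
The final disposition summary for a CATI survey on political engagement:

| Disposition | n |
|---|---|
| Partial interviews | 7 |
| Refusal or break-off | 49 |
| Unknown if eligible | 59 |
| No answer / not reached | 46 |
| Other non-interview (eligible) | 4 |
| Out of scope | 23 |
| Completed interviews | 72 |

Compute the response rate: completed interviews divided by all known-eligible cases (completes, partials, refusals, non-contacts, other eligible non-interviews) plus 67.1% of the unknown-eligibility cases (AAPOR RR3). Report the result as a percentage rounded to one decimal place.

33.1%

Num → 72
Determined eligible → 72 + 7 + 49 + 46 + 4 = 178
Eligible share of unknowns → 0.6710 × 59 = 39.59
Base → 178 + 39.59 = 217.59
RR3 = 72 / 217.59 = 0.3309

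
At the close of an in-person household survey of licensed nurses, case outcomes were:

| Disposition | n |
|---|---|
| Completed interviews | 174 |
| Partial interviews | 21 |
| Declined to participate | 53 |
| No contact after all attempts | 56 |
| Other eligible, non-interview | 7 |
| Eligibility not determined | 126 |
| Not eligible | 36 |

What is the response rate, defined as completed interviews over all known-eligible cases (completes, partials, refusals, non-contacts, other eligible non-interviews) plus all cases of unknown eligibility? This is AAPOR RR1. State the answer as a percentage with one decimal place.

39.8%

Top = 174
Denom = 174 + 21 + 53 + 56 + 7 + 126 = 437
RR1 = 174 / 437 = 0.3982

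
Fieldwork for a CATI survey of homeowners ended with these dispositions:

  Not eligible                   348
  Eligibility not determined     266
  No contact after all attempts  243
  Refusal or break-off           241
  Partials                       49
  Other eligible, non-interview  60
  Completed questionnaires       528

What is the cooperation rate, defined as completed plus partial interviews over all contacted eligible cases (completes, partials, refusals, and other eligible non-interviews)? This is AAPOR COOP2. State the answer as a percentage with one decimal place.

65.7%

Numerator → 528 + 49 = 577
Denom → 528 + 49 + 241 + 60 = 878
COOP2 = 577 / 878 = 0.6572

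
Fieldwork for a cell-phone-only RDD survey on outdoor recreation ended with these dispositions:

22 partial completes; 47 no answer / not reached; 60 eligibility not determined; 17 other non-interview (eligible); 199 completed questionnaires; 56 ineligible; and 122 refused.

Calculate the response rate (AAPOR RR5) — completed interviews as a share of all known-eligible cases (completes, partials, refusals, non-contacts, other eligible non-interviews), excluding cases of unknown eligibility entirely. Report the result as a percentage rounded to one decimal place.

48.9%

Num = 199
Denominator = 199 + 22 + 122 + 47 + 17 = 407
RR5 = 199 / 407 = 0.4889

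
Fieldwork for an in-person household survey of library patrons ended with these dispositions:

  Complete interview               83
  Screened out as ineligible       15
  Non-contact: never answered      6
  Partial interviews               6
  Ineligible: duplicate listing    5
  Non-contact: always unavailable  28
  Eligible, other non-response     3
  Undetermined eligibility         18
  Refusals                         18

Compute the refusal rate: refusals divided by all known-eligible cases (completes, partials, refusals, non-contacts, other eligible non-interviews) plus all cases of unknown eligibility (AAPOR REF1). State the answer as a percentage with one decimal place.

No contact after all attempts = 6 + 28 = 34
Ineligible = 15 + 5 = 20
Numerator → 18
Denom → 83 + 6 + 18 + 34 + 3 + 18 = 162
REF1 = 18 / 162 = 0.1111

11.1%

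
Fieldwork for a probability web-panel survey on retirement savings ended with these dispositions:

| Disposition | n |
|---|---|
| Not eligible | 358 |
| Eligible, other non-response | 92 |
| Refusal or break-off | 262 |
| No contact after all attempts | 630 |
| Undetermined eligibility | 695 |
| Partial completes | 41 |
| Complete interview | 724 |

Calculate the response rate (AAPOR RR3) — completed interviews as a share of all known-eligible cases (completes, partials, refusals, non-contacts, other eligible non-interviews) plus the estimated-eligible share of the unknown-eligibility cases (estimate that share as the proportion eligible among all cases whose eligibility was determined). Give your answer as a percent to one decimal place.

31.1%

Top: 724
Known eligible: 724 + 41 + 262 + 630 + 92 = 1749
e = 1749 / (1749 + 358) = 1749 / 2107 = 0.8301
Eligible share of unknowns: 0.8301 × 695 = 576.92
Denom: 1749 + 576.92 = 2325.92
RR3 = 724 / 2325.92 = 0.3113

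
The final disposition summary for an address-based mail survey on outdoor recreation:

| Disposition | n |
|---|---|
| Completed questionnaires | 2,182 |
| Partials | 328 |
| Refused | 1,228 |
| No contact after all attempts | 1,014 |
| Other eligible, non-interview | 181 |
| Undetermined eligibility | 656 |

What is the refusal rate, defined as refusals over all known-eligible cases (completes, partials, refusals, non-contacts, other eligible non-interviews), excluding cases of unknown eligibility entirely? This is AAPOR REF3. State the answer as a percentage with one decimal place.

Num = 1228
Denominator = 2182 + 328 + 1228 + 1014 + 181 = 4933
REF3 = 1228 / 4933 = 0.2489

24.9%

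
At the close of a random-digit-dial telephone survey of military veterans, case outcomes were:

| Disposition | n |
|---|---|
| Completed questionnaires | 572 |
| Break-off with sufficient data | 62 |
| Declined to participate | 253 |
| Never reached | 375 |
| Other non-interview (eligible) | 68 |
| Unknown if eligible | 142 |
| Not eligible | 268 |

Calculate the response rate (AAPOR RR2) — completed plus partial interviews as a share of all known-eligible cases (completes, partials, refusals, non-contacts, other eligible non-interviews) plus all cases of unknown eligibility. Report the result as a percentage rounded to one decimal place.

43.1%

Numerator = 572 + 62 = 634
Denominator = 572 + 62 + 253 + 375 + 68 + 142 = 1472
RR2 = 634 / 1472 = 0.4307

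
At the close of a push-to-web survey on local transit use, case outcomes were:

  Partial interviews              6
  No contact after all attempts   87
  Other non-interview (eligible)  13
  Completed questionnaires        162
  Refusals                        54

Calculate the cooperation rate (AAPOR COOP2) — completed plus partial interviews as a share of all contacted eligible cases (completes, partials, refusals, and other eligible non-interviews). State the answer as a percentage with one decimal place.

71.5%

Top = 162 + 6 = 168
Denominator = 162 + 6 + 54 + 13 = 235
COOP2 = 168 / 235 = 0.7149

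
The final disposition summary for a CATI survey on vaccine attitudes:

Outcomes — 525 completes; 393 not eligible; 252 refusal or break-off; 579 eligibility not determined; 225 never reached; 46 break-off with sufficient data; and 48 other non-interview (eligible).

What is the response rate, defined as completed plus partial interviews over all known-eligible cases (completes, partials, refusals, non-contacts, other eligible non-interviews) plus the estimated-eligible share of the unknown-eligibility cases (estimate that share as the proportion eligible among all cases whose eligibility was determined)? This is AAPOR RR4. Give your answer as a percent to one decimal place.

37.5%

Top → 525 + 46 = 571
Eligible (known) → 525 + 46 + 252 + 225 + 48 = 1096
e = 1096 / (1096 + 393) = 1096 / 1489 = 0.7361
e × U → 0.7361 × 579 = 426.20
Base → 1096 + 426.20 = 1522.20
RR4 = 571 / 1522.20 = 0.3751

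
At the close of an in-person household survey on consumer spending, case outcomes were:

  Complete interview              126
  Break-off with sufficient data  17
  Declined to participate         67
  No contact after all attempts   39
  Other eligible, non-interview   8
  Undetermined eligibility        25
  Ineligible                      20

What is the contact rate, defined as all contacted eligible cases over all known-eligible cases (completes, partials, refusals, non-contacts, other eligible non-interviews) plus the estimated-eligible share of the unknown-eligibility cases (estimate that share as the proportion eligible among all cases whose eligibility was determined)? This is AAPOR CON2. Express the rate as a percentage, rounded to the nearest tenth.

Num = 126 + 17 + 67 + 8 = 218
Eligible (known) = 126 + 17 + 67 + 39 + 8 = 257
e = 257 / (257 + 20) = 257 / 277 = 0.9278
Estimated eligible among unknowns = 0.9278 × 25 = 23.20
Denominator = 257 + 23.20 = 280.20
CON2 = 218 / 280.20 = 0.7780

77.8%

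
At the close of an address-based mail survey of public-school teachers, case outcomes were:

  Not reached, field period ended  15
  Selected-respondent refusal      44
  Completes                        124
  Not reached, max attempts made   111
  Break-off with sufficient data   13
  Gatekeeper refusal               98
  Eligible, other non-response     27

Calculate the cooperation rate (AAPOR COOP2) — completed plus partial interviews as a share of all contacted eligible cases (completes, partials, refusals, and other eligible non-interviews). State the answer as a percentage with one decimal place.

44.8%

Refused = 98 + 44 = 142
No answer / not reached = 15 + 111 = 126
Numerator → 124 + 13 = 137
Base → 124 + 13 + 142 + 27 = 306
COOP2 = 137 / 306 = 0.4477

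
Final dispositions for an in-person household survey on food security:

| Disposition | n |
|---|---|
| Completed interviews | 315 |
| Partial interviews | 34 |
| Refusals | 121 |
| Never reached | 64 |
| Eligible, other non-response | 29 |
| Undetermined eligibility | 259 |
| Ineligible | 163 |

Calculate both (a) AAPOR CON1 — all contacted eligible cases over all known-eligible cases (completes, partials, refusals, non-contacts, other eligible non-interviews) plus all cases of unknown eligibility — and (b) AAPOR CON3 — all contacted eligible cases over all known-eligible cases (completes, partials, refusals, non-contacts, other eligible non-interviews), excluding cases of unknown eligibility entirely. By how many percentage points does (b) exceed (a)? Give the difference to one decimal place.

27.9

Top = 315 + 34 + 121 + 29 = 499
Denominator = 315 + 34 + 121 + 64 + 29 + 259 = 822
CON1 = 499 / 822 = 0.6071
Denominator = 315 + 34 + 121 + 64 + 29 = 563
CON3 = 499 / 563 = 0.8863
Difference = 88.63 − 60.71 = 27.92 percentage points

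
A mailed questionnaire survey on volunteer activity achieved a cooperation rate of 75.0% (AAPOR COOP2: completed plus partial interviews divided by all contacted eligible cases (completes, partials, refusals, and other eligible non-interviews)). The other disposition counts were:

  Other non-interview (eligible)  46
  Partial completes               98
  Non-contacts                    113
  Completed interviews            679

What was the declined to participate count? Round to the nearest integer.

Num → 679 + 98 = 777
COOP2 = 777 / D = 0.750
D = 777 / 0.750 = 1036.0
Remaining denominator categories sum to 823
declined to participate = 1036.0 − 823 ≈ 213

213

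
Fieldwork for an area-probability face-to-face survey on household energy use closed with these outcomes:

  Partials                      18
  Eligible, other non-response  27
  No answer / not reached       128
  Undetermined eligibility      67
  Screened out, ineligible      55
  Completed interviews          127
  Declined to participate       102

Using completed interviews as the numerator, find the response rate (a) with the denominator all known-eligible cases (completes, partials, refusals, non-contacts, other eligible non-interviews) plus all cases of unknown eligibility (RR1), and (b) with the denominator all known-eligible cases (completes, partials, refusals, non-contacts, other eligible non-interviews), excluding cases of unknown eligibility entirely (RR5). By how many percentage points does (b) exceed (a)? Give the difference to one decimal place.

4.5

Numerator: 127
Denom: 127 + 18 + 102 + 128 + 27 + 67 = 469
RR1 = 127 / 469 = 0.2708
Denom: 127 + 18 + 102 + 128 + 27 = 402
RR5 = 127 / 402 = 0.3159
Difference = 31.59 − 27.08 = 4.51 percentage points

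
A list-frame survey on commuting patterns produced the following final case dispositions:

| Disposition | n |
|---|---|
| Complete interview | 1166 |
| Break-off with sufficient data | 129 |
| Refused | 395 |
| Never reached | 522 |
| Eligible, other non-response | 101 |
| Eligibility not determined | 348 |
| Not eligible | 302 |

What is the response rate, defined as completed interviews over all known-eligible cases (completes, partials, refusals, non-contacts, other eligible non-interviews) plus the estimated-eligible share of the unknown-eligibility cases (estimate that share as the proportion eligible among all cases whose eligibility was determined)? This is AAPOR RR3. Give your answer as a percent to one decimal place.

Top → 1166
Known eligible → 1166 + 129 + 395 + 522 + 101 = 2313
e = 2313 / (2313 + 302) = 2313 / 2615 = 0.8845
e × U → 0.8845 × 348 = 307.81
Denom → 2313 + 307.81 = 2620.81
RR3 = 1166 / 2620.81 = 0.4449

44.5%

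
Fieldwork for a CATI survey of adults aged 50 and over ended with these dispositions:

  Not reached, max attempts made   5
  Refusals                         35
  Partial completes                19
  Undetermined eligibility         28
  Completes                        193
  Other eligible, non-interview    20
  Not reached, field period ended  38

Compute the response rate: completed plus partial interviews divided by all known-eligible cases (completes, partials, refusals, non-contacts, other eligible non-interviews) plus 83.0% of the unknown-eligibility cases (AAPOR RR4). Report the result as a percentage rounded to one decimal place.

No answer / not reached = 38 + 5 = 43
Num → 193 + 19 = 212
Eligible (known) → 193 + 19 + 35 + 43 + 20 = 310
Eligible share of unknowns → 0.8300 × 28 = 23.24
Denom → 310 + 23.24 = 333.24
RR4 = 212 / 333.24 = 0.6362

63.6%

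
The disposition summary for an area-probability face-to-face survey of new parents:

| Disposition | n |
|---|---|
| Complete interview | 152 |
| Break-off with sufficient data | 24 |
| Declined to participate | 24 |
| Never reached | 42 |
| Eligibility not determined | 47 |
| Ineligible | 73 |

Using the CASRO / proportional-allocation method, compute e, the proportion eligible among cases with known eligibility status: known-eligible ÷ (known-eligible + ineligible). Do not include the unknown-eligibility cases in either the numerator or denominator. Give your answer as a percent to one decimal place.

76.8%

Known eligible → 152 + 24 + 24 + 42 = 242
e = 242 / (242 + 73) = 242 / 315 = 0.7683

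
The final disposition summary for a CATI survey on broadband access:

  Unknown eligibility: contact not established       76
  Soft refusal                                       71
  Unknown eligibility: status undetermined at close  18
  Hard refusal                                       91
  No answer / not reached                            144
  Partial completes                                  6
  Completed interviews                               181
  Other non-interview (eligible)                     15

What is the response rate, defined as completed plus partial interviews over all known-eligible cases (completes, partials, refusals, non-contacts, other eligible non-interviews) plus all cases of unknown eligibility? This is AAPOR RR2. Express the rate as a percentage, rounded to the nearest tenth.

31.1%

Refusals = 91 + 71 = 162
Unknown eligibility = 76 + 18 = 94
Top = 181 + 6 = 187
Denom = 181 + 6 + 162 + 144 + 15 + 94 = 602
RR2 = 187 / 602 = 0.3106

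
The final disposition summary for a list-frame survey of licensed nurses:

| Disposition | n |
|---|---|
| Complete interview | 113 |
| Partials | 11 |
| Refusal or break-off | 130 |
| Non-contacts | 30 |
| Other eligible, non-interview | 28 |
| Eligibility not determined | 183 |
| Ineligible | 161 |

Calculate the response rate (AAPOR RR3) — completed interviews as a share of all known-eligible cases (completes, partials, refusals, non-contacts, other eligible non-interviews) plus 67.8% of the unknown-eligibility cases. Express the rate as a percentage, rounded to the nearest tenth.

25.9%

Numerator → 113
Eligible (known) → 113 + 11 + 130 + 30 + 28 = 312
Eligible share of unknowns → 0.6780 × 183 = 124.07
Base → 312 + 124.07 = 436.07
RR3 = 113 / 436.07 = 0.2591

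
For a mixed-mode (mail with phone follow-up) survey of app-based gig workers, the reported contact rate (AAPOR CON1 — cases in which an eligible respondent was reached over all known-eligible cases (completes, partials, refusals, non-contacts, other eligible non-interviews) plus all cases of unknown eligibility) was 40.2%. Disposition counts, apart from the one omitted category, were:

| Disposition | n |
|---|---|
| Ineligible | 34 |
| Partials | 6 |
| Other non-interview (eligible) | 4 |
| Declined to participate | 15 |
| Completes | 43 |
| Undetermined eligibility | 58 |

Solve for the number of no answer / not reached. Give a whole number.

43

Num = 43 + 6 + 15 + 4 = 68
CON1 = 68 / D = 0.402
D = 68 / 0.402 = 169.2
Remaining denominator categories sum to 126
no answer / not reached = 169.2 − 126 ≈ 43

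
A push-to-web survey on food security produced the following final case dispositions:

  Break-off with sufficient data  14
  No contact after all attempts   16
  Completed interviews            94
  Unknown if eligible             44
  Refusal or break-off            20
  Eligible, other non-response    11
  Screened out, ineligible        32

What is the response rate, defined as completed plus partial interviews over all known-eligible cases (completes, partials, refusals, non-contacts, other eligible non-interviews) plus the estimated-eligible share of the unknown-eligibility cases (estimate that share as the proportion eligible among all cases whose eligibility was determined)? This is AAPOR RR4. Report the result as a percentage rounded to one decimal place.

Top: 94 + 14 = 108
Determined eligible: 94 + 14 + 20 + 16 + 11 = 155
e = 155 / (155 + 32) = 155 / 187 = 0.8289
Eligible share of unknowns: 0.8289 × 44 = 36.47
Denom: 155 + 36.47 = 191.47
RR4 = 108 / 191.47 = 0.5641

56.4%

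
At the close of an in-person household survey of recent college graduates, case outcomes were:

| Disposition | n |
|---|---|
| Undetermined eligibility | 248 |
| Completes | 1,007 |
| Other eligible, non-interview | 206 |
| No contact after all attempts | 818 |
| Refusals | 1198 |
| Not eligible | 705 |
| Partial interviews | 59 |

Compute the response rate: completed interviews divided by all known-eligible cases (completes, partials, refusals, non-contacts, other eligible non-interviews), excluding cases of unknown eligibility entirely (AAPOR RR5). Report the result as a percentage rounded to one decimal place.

30.6%

Top: 1007
Base: 1007 + 59 + 1198 + 818 + 206 = 3288
RR5 = 1007 / 3288 = 0.3063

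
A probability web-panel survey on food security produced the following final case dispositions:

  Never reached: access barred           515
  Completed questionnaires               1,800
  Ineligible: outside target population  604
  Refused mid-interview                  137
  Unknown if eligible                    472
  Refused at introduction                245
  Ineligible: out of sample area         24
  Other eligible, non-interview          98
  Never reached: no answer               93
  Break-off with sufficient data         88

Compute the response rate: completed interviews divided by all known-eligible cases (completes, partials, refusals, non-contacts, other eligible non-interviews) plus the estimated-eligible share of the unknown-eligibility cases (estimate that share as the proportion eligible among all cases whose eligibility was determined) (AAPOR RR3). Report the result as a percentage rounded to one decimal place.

53.5%

Declined to participate = 245 + 137 = 382
No answer / not reached = 93 + 515 = 608
Screened out, ineligible = 604 + 24 = 628
Numerator: 1800
Eligible (known): 1800 + 88 + 382 + 608 + 98 = 2976
e = 2976 / (2976 + 628) = 2976 / 3604 = 0.8257
e × U: 0.8257 × 472 = 389.73
Base: 2976 + 389.73 = 3365.73
RR3 = 1800 / 3365.73 = 0.5348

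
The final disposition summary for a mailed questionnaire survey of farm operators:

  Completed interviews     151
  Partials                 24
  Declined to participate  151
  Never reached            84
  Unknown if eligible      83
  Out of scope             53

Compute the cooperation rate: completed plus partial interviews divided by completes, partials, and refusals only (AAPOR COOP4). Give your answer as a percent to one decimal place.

Top: 151 + 24 = 175
Denominator: 151 + 24 + 151 = 326
COOP4 = 175 / 326 = 0.5368

53.7%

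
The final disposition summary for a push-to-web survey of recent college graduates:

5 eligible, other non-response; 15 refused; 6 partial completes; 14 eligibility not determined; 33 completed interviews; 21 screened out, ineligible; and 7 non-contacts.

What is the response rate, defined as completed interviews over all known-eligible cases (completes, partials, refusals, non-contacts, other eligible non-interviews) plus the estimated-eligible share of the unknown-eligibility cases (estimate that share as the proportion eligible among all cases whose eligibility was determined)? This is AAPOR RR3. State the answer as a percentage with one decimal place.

43.1%

Top → 33
Known eligible → 33 + 6 + 15 + 7 + 5 = 66
e = 66 / (66 + 21) = 66 / 87 = 0.7586
Eligible share of unknowns → 0.7586 × 14 = 10.62
Denom → 66 + 10.62 = 76.62
RR3 = 33 / 76.62 = 0.4307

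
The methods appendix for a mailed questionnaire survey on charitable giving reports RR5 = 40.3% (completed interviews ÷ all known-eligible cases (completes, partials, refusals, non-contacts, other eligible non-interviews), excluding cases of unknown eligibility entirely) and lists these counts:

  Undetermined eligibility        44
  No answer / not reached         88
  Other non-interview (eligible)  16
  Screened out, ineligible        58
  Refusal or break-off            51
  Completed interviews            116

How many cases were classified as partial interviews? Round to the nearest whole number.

17

RR5 = 116 / D = 0.403
D = 116 / 0.403 = 287.8
Remaining denominator categories sum to 271
partial interviews = 287.8 − 271 ≈ 17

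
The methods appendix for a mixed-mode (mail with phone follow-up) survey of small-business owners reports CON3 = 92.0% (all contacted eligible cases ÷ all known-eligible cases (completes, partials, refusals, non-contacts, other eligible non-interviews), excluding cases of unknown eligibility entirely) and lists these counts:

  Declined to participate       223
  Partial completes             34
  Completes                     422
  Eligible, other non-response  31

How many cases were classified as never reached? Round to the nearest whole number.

62

Numerator → 422 + 34 + 223 + 31 = 710
CON3 = 710 / D = 0.920
D = 710 / 0.920 = 771.7
Other denominator terms total 710
never reached = 771.7 − 710 ≈ 62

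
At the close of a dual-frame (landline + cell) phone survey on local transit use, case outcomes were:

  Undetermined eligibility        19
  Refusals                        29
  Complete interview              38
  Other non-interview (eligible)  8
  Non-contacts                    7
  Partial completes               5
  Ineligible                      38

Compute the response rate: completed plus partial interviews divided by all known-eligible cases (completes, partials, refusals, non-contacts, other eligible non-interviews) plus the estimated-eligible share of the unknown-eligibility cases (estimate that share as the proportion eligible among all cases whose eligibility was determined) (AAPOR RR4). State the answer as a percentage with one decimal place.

42.9%

Num: 38 + 5 = 43
Eligible (known): 38 + 5 + 29 + 7 + 8 = 87
e = 87 / (87 + 38) = 87 / 125 = 0.6960
e × U: 0.6960 × 19 = 13.22
Denominator: 87 + 13.22 = 100.22
RR4 = 43 / 100.22 = 0.4291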